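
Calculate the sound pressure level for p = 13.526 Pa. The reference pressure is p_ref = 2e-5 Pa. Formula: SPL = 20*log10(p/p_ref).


p / p_ref = 13.526 / 2e-5 = 676300
SPL = 20 * log10(676300) = 116.6 dB


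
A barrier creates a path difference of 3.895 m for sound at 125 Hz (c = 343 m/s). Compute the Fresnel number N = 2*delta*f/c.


N = 2*delta*f/c = 2*delta/lambda, where lambda = c/f
lambda = 343 / 125 = 2.744 m
N = 2 * 3.895 / 2.744 = 2.8389


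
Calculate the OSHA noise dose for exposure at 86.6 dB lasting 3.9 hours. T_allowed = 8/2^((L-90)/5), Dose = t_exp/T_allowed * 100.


T_allowed = 8 / 2^((86.6 - 90)/5) = 12.8171 hr
Dose = 3.9 / 12.8171 * 100 = 30.428 %


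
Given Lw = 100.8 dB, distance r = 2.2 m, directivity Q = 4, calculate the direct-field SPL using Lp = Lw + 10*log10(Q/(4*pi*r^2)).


4*pi*r^2 = 4*pi*2.2^2 = 60.8212 m^2
Q / (4*pi*r^2) = 4 / 60.8212 = 0.0657665
Lp = 100.8 + 10*log10(0.0657665) = 88.98 dB


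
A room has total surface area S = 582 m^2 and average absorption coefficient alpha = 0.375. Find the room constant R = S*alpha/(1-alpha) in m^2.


R = 582 * 0.375 / (1 - 0.375) = 349.2 m^2


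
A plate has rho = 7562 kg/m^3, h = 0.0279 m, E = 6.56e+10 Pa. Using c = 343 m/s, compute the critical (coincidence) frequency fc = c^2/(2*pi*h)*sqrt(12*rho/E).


12*rho/E = 12*7562/6.56e+10 = 1.38329e-06
sqrt(12*rho/E) = sqrt(1.38329e-06) = 0.00117613
c^2/(2*pi*h) = 343^2/(2*pi*0.0279) = 671126
fc = 671126 * 0.00117613 = 789.33 Hz


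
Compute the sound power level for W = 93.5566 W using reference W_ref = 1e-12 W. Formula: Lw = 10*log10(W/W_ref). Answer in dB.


W / W_ref = 93.5566 / 1e-12 = 9.35566e+13
Lw = 10 * log10(9.35566e+13) = 139.71 dB


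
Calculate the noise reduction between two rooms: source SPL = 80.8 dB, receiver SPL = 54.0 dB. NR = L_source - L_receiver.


NR = L_source - L_receiver (difference between source and receiving room levels)
NR = 80.8 - 54.0 = 26.8 dB


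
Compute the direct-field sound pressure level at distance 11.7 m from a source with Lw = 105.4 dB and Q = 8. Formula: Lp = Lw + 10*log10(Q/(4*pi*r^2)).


4*pi*r^2 = 4*pi*11.7^2 = 1720.21 m^2
Q / (4*pi*r^2) = 8 / 1720.21 = 0.00465059
Lp = 105.4 + 10*log10(0.00465059) = 82.075 dB


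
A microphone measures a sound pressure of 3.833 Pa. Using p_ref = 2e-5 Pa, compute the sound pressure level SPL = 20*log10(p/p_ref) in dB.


p / p_ref = 3.833 / 2e-5 = 191650
SPL = 20 * log10(191650) = 105.65 dB


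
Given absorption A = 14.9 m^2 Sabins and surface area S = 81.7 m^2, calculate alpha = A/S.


Absorption coefficient = absorbed power / incident power
alpha = A / S = 14.9 / 81.7 = 0.18237


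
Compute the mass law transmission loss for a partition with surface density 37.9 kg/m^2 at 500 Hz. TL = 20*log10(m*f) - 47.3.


m * f = 37.9 * 500 = 18950
20*log10(18950) = 85.5522 dB
TL = 85.5522 - 47.3 = 38.252 dB


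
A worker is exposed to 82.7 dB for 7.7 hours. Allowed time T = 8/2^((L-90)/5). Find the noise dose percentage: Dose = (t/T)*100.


T_allowed = 8 / 2^((82.7 - 90)/5) = 22.0087 hr
Dose = 7.7 / 22.0087 * 100 = 34.986 %


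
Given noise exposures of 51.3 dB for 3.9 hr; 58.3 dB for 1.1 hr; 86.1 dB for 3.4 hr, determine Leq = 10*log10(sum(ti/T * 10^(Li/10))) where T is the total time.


T_total = 3.9 + 1.1 + 3.4 = 8.4 hr
(3.9/8.4) * 10^(51.3/10) = 62630.4
(1.1/8.4) * 10^(58.3/10) = 88534.7
(3.4/8.4) * 10^(86.1/10) = 1.64892e+08
Sum = 62630.4 + 88534.7 + 1.64892e+08 = 1.65043e+08
Leq = 10*log10(1.65043e+08) = 82.176 dB


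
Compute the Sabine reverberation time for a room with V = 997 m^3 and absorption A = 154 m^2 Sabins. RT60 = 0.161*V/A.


RT60 = 0.161 * 997 / 154 = 1.0423 s


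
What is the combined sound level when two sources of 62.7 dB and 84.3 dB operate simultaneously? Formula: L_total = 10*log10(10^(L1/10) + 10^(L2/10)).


10^(62.7/10) = 1.86209e+06
10^(84.3/10) = 2.69153e+08
Sum = 1.86209e+06 + 2.69153e+08 = 2.71015e+08
L_total = 10*log10(2.71015e+08) = 84.33 dB


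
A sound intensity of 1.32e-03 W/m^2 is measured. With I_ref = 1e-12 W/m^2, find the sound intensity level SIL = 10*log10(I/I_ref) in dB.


I / I_ref = 1.32e-03 / 1e-12 = 1.32e+09
SIL = 10 * log10(1.32e+09) = 91.206 dB


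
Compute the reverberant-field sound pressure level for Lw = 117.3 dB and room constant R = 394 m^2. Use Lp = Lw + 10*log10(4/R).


4/R = 4/394 = 0.0101523
Lp = 117.3 + 10*log10(0.0101523) = 97.366 dB


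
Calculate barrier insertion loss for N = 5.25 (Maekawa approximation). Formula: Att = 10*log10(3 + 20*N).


3 + 20*N = 3 + 20*5.25 = 108
Att = 10*log10(108) = 20.334 dB


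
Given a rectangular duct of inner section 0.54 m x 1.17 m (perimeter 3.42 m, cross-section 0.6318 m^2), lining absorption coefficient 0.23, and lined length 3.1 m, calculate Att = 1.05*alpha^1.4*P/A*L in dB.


alpha^1.4 = 0.23^1.4 = 0.127767
Attenuation rate = 1.05 * alpha^1.4 * P / A
= 1.05 * 0.127767 * 3.42 / 0.6318 = 0.726197 dB/m
Total Att = 0.726197 * 3.1 = 2.2512 dB


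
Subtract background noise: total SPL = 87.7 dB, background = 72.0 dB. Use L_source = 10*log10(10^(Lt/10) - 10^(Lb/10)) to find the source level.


10^(87.7/10) = 5.88844e+08
10^(72.0/10) = 1.58489e+07
Difference = 5.88844e+08 - 1.58489e+07 = 5.72995e+08
L_source = 10*log10(5.72995e+08) = 87.582 dB


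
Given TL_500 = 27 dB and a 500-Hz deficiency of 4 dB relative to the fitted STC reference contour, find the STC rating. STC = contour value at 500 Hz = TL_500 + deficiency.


By ASTM E413, STC = value of the fitted reference contour at 500 Hz.
Contour value at 500 Hz = TL_500 + deficiency = 27 + 4 = 31
STC = 31


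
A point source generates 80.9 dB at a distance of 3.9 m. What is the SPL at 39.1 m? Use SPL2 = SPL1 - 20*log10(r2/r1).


r2/r1 = 39.1/3.9 = 10.0256
Correction = 20*log10(10.0256) = 20.0222 dB
SPL2 = 80.9 - 20.0222 = 60.878 dB


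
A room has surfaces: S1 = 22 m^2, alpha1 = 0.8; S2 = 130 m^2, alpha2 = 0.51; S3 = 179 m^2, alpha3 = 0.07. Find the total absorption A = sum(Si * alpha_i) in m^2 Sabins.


22 * 0.8 = 17.6
130 * 0.51 = 66.3
179 * 0.07 = 12.53
A_total = 17.6 + 66.3 + 12.53 = 96.43 m^2


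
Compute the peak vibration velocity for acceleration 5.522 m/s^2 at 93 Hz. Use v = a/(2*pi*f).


omega = 2*pi*f = 2*pi*93 = 584.336 rad/s
v = a / omega = 5.522 / 584.336 = 0.00945 m/s


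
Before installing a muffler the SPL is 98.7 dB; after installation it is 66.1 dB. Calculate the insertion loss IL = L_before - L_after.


Insertion loss = SPL without muffler - SPL with muffler
IL = 98.7 - 66.1 = 32.6 dB


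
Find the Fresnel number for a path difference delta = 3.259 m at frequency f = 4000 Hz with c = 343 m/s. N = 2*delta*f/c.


N = 2*delta*f/c = 2*delta/lambda, where lambda = c/f
lambda = 343 / 4000 = 0.08575 m
N = 2 * 3.259 / 0.08575 = 76.012


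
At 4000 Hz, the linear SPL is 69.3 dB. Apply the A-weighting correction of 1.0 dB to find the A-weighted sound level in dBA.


A-weighting table: 4000 Hz -> 1.0 dB correction
SPL_A = SPL + correction = 69.3 + (1.0) = 70.3 dBA


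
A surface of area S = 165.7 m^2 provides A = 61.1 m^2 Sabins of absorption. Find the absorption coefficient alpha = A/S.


Absorption coefficient = absorbed power / incident power
alpha = A / S = 61.1 / 165.7 = 0.36874


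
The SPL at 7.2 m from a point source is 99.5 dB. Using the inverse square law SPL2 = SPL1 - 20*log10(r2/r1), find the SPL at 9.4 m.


r2/r1 = 9.4/7.2 = 1.30556
Correction = 20*log10(1.30556) = 2.31594 dB
SPL2 = 99.5 - 2.31594 = 97.184 dB


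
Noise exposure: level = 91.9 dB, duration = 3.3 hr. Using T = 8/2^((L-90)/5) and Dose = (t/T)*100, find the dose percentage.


T_allowed = 8 / 2^((91.9 - 90)/5) = 6.1475 hr
Dose = 3.3 / 6.1475 * 100 = 53.68 %


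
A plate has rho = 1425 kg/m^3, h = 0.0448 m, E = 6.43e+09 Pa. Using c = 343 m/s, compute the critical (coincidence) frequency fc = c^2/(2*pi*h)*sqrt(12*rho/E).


12*rho/E = 12*1425/6.43e+09 = 2.65941e-06
sqrt(12*rho/E) = sqrt(2.65941e-06) = 0.00163077
c^2/(2*pi*h) = 343^2/(2*pi*0.0448) = 417956
fc = 417956 * 0.00163077 = 681.59 Hz


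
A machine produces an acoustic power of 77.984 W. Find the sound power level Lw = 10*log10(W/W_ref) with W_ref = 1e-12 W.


W / W_ref = 77.984 / 1e-12 = 7.7984e+13
Lw = 10 * log10(7.7984e+13) = 138.92 dB


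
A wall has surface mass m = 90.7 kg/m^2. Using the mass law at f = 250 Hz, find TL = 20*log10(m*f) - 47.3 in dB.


m * f = 90.7 * 250 = 22675
20*log10(22675) = 87.1109 dB
TL = 87.1109 - 47.3 = 39.811 dB


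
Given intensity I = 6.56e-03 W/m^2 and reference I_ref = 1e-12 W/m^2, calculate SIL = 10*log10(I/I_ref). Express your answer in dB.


I / I_ref = 6.56e-03 / 1e-12 = 6.56e+09
SIL = 10 * log10(6.56e+09) = 98.169 dB


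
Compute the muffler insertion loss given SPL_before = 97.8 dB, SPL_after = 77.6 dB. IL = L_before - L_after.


Insertion loss = SPL without muffler - SPL with muffler
IL = 97.8 - 77.6 = 20.2 dB


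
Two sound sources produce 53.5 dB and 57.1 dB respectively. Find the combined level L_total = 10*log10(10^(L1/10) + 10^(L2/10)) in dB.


10^(53.5/10) = 223872
10^(57.1/10) = 512861
Sum = 223872 + 512861 = 736733
L_total = 10*log10(736733) = 58.673 dB


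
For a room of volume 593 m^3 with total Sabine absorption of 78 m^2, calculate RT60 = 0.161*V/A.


RT60 = 0.161 * 593 / 78 = 1.224 s


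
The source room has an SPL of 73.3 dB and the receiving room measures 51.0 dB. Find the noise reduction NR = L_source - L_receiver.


NR = L_source - L_receiver (difference between source and receiving room levels)
NR = 73.3 - 51.0 = 22.3 dB


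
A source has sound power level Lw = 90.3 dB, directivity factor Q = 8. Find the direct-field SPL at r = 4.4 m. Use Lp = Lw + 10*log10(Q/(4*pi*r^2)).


4*pi*r^2 = 4*pi*4.4^2 = 243.285 m^2
Q / (4*pi*r^2) = 8 / 243.285 = 0.0328832
Lp = 90.3 + 10*log10(0.0328832) = 75.47 dB


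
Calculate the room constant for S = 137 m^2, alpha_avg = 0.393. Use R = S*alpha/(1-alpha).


R = 137 * 0.393 / (1 - 0.393) = 88.7 m^2


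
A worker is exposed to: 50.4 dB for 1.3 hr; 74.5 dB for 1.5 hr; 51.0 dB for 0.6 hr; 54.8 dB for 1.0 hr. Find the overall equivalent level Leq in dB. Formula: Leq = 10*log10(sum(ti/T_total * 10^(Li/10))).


T_total = 1.3 + 1.5 + 0.6 + 1.0 = 4.4 hr
(1.3/4.4) * 10^(50.4/10) = 32395.9
(1.5/4.4) * 10^(74.5/10) = 9.60812e+06
(0.6/4.4) * 10^(51.0/10) = 17167.2
(1.0/4.4) * 10^(54.8/10) = 68635.3
Sum = 32395.9 + 9.60812e+06 + 17167.2 + 68635.3 = 9.72632e+06
Leq = 10*log10(9.72632e+06) = 69.879 dB


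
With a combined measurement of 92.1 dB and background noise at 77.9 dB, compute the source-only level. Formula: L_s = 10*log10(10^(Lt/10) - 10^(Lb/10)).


10^(92.1/10) = 1.62181e+09
10^(77.9/10) = 6.16595e+07
Difference = 1.62181e+09 - 6.16595e+07 = 1.56015e+09
L_source = 10*log10(1.56015e+09) = 91.932 dB


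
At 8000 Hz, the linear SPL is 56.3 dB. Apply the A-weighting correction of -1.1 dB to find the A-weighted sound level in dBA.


A-weighting table: 8000 Hz -> -1.1 dB correction
SPL_A = SPL + correction = 56.3 + (-1.1) = 55.2 dBA


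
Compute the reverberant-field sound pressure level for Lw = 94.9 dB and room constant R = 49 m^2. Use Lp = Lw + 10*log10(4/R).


4/R = 4/49 = 0.0816327
Lp = 94.9 + 10*log10(0.0816327) = 84.019 dB


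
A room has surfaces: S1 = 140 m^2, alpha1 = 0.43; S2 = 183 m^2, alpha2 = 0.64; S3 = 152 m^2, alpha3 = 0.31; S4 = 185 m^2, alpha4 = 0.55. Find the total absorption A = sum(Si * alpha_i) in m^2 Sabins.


140 * 0.43 = 60.2
183 * 0.64 = 117.12
152 * 0.31 = 47.12
185 * 0.55 = 101.75
A_total = 60.2 + 117.12 + 47.12 + 101.75 = 326.19 m^2


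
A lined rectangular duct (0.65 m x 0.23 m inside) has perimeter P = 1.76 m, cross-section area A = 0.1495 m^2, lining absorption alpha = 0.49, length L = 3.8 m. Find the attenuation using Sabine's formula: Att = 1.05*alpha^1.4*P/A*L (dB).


alpha^1.4 = 0.49^1.4 = 0.368362
Attenuation rate = 1.05 * alpha^1.4 * P / A
= 1.05 * 0.368362 * 1.76 / 0.1495 = 4.5534 dB/m
Total Att = 4.5534 * 3.8 = 17.303 dB


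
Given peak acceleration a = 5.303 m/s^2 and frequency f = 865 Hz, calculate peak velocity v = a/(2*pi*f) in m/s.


omega = 2*pi*f = 2*pi*865 = 5434.96 rad/s
v = a / omega = 5.303 / 5434.96 = 0.00097572 m/s


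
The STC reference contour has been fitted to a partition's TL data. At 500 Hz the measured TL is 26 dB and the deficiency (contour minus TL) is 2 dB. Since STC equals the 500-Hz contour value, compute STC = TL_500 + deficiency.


By ASTM E413, STC = value of the fitted reference contour at 500 Hz.
Contour value at 500 Hz = TL_500 + deficiency = 26 + 2 = 28
STC = 28


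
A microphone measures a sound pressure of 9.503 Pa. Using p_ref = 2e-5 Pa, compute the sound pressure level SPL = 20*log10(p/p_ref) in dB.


p / p_ref = 9.503 / 2e-5 = 475150
SPL = 20 * log10(475150) = 113.54 dB


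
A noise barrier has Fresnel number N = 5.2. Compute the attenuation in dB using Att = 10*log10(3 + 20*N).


3 + 20*N = 3 + 20*5.2 = 107
Att = 10*log10(107) = 20.294 dB


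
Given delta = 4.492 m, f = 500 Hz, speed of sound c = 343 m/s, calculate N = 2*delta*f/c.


N = 2*delta*f/c = 2*delta/lambda, where lambda = c/f
lambda = 343 / 500 = 0.686 m
N = 2 * 4.492 / 0.686 = 13.096


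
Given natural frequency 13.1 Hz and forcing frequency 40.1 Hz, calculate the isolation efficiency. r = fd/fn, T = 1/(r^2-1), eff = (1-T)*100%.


r = 40.1 / 13.1 = 3.06107
r^2 - 1 = 3.06107^2 - 1 = 8.37015
T = 1/8.37015 = 0.119472
Efficiency = (1 - 0.119472)*100 = 88.053 %


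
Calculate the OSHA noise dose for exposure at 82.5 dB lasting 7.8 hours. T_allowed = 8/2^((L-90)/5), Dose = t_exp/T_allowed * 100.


T_allowed = 8 / 2^((82.5 - 90)/5) = 22.6274 hr
Dose = 7.8 / 22.6274 * 100 = 34.471 %


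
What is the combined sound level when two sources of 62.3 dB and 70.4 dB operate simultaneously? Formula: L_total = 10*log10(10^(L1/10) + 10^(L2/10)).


10^(62.3/10) = 1.69824e+06
10^(70.4/10) = 1.09648e+07
Sum = 1.69824e+06 + 1.09648e+07 = 1.2663e+07
L_total = 10*log10(1.2663e+07) = 71.025 dB


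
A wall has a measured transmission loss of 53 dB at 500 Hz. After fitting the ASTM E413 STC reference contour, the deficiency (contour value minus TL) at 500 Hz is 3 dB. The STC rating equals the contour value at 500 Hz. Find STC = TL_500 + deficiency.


By ASTM E413, STC = value of the fitted reference contour at 500 Hz.
Contour value at 500 Hz = TL_500 + deficiency = 53 + 3 = 56
STC = 56


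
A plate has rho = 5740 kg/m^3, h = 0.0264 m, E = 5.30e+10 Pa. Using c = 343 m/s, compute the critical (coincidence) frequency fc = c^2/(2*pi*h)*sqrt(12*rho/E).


12*rho/E = 12*5740/5.30e+10 = 1.29962e-06
sqrt(12*rho/E) = sqrt(1.29962e-06) = 0.00114001
c^2/(2*pi*h) = 343^2/(2*pi*0.0264) = 709258
fc = 709258 * 0.00114001 = 808.56 Hz


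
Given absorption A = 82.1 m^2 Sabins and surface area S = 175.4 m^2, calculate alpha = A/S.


Absorption coefficient = absorbed power / incident power
alpha = A / S = 82.1 / 175.4 = 0.46807


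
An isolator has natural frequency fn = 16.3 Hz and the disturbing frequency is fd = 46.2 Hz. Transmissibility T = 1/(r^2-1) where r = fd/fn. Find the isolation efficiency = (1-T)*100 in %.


r = 46.2 / 16.3 = 2.83436
r^2 - 1 = 2.83436^2 - 1 = 7.0336
T = 1/7.0336 = 0.142175
Efficiency = (1 - 0.142175)*100 = 85.782 %


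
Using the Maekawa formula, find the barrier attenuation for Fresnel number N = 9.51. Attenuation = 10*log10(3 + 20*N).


3 + 20*N = 3 + 20*9.51 = 193.2
Att = 10*log10(193.2) = 22.86 dB


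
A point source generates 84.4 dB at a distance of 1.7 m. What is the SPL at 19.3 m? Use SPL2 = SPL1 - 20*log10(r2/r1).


r2/r1 = 19.3/1.7 = 11.3529
Correction = 20*log10(11.3529) = 21.1021 dB
SPL2 = 84.4 - 21.1021 = 63.298 dB


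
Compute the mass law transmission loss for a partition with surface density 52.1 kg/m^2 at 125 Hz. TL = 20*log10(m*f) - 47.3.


m * f = 52.1 * 125 = 6512.5
20*log10(6512.5) = 76.275 dB
TL = 76.275 - 47.3 = 28.975 dB


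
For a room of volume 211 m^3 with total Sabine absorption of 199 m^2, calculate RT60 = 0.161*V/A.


RT60 = 0.161 * 211 / 199 = 0.17071 s


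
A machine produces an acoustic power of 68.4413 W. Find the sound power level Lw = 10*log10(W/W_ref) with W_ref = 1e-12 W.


W / W_ref = 68.4413 / 1e-12 = 6.84413e+13
Lw = 10 * log10(6.84413e+13) = 138.35 dB


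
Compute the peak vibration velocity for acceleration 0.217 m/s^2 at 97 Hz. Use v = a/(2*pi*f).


omega = 2*pi*f = 2*pi*97 = 609.469 rad/s
v = a / omega = 0.217 / 609.469 = 0.00035605 m/s


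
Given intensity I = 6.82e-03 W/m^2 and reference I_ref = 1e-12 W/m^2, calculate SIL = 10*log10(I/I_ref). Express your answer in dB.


I / I_ref = 6.82e-03 / 1e-12 = 6.82e+09
SIL = 10 * log10(6.82e+09) = 98.338 dB


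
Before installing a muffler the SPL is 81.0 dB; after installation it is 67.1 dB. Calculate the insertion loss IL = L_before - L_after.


Insertion loss = SPL without muffler - SPL with muffler
IL = 81.0 - 67.1 = 13.9 dB


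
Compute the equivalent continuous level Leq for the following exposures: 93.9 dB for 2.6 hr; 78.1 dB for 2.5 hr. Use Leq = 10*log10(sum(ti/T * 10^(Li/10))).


T_total = 2.6 + 2.5 = 5.1 hr
(2.6/5.1) * 10^(93.9/10) = 1.25142e+09
(2.5/5.1) * 10^(78.1/10) = 3.16497e+07
Sum = 1.25142e+09 + 3.16497e+07 = 1.28307e+09
Leq = 10*log10(1.28307e+09) = 91.083 dB


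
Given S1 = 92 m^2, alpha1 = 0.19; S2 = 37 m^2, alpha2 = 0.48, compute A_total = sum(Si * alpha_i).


92 * 0.19 = 17.48
37 * 0.48 = 17.76
A_total = 17.48 + 17.76 = 35.24 m^2


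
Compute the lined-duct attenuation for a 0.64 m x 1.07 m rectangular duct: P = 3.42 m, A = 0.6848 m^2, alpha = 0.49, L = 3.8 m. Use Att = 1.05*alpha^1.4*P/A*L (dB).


alpha^1.4 = 0.49^1.4 = 0.368362
Attenuation rate = 1.05 * alpha^1.4 * P / A
= 1.05 * 0.368362 * 3.42 / 0.6848 = 1.93164 dB/m
Total Att = 1.93164 * 3.8 = 7.3402 dB


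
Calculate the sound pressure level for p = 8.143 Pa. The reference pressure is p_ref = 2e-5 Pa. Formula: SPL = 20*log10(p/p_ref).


p / p_ref = 8.143 / 2e-5 = 407150
SPL = 20 * log10(407150) = 112.2 dB


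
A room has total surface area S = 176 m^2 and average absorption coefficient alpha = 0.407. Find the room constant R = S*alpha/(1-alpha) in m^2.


R = 176 * 0.407 / (1 - 0.407) = 120.8 m^2


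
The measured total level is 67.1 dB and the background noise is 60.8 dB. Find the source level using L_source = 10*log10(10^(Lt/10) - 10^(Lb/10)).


10^(67.1/10) = 5.12861e+06
10^(60.8/10) = 1.20226e+06
Difference = 5.12861e+06 - 1.20226e+06 = 3.92635e+06
L_source = 10*log10(3.92635e+06) = 65.94 dB


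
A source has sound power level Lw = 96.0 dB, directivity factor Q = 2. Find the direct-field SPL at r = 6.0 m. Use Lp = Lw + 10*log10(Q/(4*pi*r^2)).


4*pi*r^2 = 4*pi*6.0^2 = 452.389 m^2
Q / (4*pi*r^2) = 2 / 452.389 = 0.00442097
Lp = 96.0 + 10*log10(0.00442097) = 72.455 dB


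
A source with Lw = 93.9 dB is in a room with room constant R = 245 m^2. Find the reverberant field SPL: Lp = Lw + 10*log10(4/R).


4/R = 4/245 = 0.0163265
Lp = 93.9 + 10*log10(0.0163265) = 76.029 dB


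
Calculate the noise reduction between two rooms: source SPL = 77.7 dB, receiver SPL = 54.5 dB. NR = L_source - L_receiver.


NR = L_source - L_receiver (difference between source and receiving room levels)
NR = 77.7 - 54.5 = 23.2 dB


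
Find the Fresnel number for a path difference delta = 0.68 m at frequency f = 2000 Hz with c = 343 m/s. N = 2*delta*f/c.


N = 2*delta*f/c = 2*delta/lambda, where lambda = c/f
lambda = 343 / 2000 = 0.1715 m
N = 2 * 0.68 / 0.1715 = 7.93


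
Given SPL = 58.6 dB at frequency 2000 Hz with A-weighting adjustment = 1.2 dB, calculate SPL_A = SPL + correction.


A-weighting table: 2000 Hz -> 1.2 dB correction
SPL_A = SPL + correction = 58.6 + (1.2) = 59.8 dBA


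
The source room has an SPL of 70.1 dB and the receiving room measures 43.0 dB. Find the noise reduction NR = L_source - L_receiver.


NR = L_source - L_receiver (difference between source and receiving room levels)
NR = 70.1 - 43.0 = 27.1 dB


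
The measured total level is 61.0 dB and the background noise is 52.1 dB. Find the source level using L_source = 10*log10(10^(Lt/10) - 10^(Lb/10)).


10^(61.0/10) = 1.25893e+06
10^(52.1/10) = 162181
Difference = 1.25893e+06 - 162181 = 1.09675e+06
L_source = 10*log10(1.09675e+06) = 60.401 dB


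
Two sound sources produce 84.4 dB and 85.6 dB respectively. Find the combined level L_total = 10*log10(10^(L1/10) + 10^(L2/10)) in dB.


10^(84.4/10) = 2.75423e+08
10^(85.6/10) = 3.63078e+08
Sum = 2.75423e+08 + 3.63078e+08 = 6.38501e+08
L_total = 10*log10(6.38501e+08) = 88.052 dB


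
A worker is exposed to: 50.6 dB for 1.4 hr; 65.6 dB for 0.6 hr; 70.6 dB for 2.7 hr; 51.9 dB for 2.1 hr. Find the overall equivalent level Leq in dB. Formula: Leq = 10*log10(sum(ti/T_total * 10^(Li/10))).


T_total = 1.4 + 0.6 + 2.7 + 2.1 = 6.8 hr
(1.4/6.8) * 10^(50.6/10) = 23638.5
(0.6/6.8) * 10^(65.6/10) = 320363
(2.7/6.8) * 10^(70.6/10) = 4.55885e+06
(2.1/6.8) * 10^(51.9/10) = 47831.1
Sum = 23638.5 + 320363 + 4.55885e+06 + 47831.1 = 4.95068e+06
Leq = 10*log10(4.95068e+06) = 66.947 dB


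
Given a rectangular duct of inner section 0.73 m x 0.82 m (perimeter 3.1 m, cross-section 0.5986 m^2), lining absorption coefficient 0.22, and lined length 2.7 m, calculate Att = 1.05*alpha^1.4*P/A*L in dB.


alpha^1.4 = 0.22^1.4 = 0.120058
Attenuation rate = 1.05 * alpha^1.4 * P / A
= 1.05 * 0.120058 * 3.1 / 0.5986 = 0.652838 dB/m
Total Att = 0.652838 * 2.7 = 1.7627 dB


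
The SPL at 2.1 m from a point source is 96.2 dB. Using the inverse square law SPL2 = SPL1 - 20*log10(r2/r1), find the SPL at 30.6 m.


r2/r1 = 30.6/2.1 = 14.5714
Correction = 20*log10(14.5714) = 23.27 dB
SPL2 = 96.2 - 23.27 = 72.93 dB


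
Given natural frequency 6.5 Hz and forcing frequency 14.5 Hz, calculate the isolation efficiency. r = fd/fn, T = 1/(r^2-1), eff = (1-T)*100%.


r = 14.5 / 6.5 = 2.23077
r^2 - 1 = 2.23077^2 - 1 = 3.97633
T = 1/3.97633 = 0.251488
Efficiency = (1 - 0.251488)*100 = 74.851 %


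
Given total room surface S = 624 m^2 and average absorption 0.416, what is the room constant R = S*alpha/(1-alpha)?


R = 624 * 0.416 / (1 - 0.416) = 444.49 m^2


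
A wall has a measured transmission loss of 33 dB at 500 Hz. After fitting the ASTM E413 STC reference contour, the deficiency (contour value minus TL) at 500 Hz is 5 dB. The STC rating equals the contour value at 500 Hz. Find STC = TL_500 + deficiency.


By ASTM E413, STC = value of the fitted reference contour at 500 Hz.
Contour value at 500 Hz = TL_500 + deficiency = 33 + 5 = 38
STC = 38


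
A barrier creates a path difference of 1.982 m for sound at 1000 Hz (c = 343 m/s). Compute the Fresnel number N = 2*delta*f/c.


N = 2*delta*f/c = 2*delta/lambda, where lambda = c/f
lambda = 343 / 1000 = 0.343 m
N = 2 * 1.982 / 0.343 = 11.557


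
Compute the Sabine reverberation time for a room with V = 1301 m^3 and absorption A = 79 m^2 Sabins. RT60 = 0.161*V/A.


RT60 = 0.161 * 1301 / 79 = 2.6514 s


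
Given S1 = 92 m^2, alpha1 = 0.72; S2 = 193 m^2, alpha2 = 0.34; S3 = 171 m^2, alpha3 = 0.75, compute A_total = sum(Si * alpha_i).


92 * 0.72 = 66.24
193 * 0.34 = 65.62
171 * 0.75 = 128.25
A_total = 66.24 + 65.62 + 128.25 = 260.11 m^2


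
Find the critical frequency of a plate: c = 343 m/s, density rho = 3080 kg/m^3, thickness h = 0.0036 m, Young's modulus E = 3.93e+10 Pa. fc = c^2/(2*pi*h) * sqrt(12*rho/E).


12*rho/E = 12*3080/3.93e+10 = 9.40458e-07
sqrt(12*rho/E) = sqrt(9.40458e-07) = 0.000969772
c^2/(2*pi*h) = 343^2/(2*pi*0.0036) = 5.20123e+06
fc = 5.20123e+06 * 0.000969772 = 5044 Hz


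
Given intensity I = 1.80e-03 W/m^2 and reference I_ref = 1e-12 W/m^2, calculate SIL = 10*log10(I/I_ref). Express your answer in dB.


I / I_ref = 1.80e-03 / 1e-12 = 1.8e+09
SIL = 10 * log10(1.8e+09) = 92.553 dB


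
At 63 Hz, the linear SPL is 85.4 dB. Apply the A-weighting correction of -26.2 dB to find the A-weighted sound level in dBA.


A-weighting table: 63 Hz -> -26.2 dB correction
SPL_A = SPL + correction = 85.4 + (-26.2) = 59.2 dBA


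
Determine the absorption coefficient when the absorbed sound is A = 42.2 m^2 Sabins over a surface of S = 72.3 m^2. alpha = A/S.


Absorption coefficient = absorbed power / incident power
alpha = A / S = 42.2 / 72.3 = 0.58368


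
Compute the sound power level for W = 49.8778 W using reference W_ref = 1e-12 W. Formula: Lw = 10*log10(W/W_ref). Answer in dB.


W / W_ref = 49.8778 / 1e-12 = 4.98778e+13
Lw = 10 * log10(4.98778e+13) = 136.98 dB


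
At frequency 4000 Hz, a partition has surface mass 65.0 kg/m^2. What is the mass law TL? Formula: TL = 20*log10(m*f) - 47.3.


m * f = 65.0 * 4000 = 260000
20*log10(260000) = 108.299 dB
TL = 108.299 - 47.3 = 60.999 dB


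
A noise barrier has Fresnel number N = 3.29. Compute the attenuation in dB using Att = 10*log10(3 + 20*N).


3 + 20*N = 3 + 20*3.29 = 68.8
Att = 10*log10(68.8) = 18.376 dB


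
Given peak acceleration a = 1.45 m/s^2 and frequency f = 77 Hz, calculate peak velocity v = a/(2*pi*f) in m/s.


omega = 2*pi*f = 2*pi*77 = 483.805 rad/s
v = a / omega = 1.45 / 483.805 = 0.0029971 m/s


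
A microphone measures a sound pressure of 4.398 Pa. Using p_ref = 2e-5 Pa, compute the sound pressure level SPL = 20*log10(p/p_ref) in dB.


p / p_ref = 4.398 / 2e-5 = 219900
SPL = 20 * log10(219900) = 106.84 dB


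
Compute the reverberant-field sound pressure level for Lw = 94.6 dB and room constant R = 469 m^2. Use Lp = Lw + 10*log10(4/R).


4/R = 4/469 = 0.00852878
Lp = 94.6 + 10*log10(0.00852878) = 73.909 dB


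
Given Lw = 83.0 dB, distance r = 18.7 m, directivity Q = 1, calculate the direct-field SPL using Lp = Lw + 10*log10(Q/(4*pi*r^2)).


4*pi*r^2 = 4*pi*18.7^2 = 4394.33 m^2
Q / (4*pi*r^2) = 1 / 4394.33 = 0.000227566
Lp = 83.0 + 10*log10(0.000227566) = 46.571 dB


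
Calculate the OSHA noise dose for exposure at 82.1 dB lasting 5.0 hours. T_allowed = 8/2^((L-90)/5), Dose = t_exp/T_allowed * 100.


T_allowed = 8 / 2^((82.1 - 90)/5) = 23.9176 hr
Dose = 5.0 / 23.9176 * 100 = 20.905 %


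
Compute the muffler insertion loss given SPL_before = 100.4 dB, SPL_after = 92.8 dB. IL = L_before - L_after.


Insertion loss = SPL without muffler - SPL with muffler
IL = 100.4 - 92.8 = 7.6 dB


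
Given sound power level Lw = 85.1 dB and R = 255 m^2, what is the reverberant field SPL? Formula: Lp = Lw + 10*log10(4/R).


4/R = 4/255 = 0.0156863
Lp = 85.1 + 10*log10(0.0156863) = 67.055 dB


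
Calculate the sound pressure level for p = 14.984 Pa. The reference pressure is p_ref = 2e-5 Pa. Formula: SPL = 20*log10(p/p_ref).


p / p_ref = 14.984 / 2e-5 = 749200
SPL = 20 * log10(749200) = 117.49 dB


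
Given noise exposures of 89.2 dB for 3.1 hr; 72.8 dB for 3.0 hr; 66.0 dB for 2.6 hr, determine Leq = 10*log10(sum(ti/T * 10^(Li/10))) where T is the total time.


T_total = 3.1 + 3.0 + 2.6 = 8.7 hr
(3.1/8.7) * 10^(89.2/10) = 2.96376e+08
(3.0/8.7) * 10^(72.8/10) = 6.57055e+06
(2.6/8.7) * 10^(66.0/10) = 1.18975e+06
Sum = 2.96376e+08 + 6.57055e+06 + 1.18975e+06 = 3.04136e+08
Leq = 10*log10(3.04136e+08) = 84.831 dB


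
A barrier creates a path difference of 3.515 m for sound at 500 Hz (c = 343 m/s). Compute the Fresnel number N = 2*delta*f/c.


N = 2*delta*f/c = 2*delta/lambda, where lambda = c/f
lambda = 343 / 500 = 0.686 m
N = 2 * 3.515 / 0.686 = 10.248


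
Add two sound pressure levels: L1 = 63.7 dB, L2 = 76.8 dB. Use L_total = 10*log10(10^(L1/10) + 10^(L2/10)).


10^(63.7/10) = 2.34423e+06
10^(76.8/10) = 4.7863e+07
Sum = 2.34423e+06 + 4.7863e+07 = 5.02072e+07
L_total = 10*log10(5.02072e+07) = 77.008 dB


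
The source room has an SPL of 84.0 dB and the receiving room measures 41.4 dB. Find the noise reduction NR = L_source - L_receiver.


NR = L_source - L_receiver (difference between source and receiving room levels)
NR = 84.0 - 41.4 = 42.6 dB


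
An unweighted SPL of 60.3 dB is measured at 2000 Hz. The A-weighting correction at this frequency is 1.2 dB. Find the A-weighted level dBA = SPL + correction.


A-weighting table: 2000 Hz -> 1.2 dB correction
SPL_A = SPL + correction = 60.3 + (1.2) = 61.5 dBA


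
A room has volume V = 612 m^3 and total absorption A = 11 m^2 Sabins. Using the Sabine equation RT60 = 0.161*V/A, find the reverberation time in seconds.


RT60 = 0.161 * 612 / 11 = 8.9575 s


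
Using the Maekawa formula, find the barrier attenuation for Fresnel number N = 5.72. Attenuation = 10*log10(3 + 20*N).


3 + 20*N = 3 + 20*5.72 = 117.4
Att = 10*log10(117.4) = 20.697 dB


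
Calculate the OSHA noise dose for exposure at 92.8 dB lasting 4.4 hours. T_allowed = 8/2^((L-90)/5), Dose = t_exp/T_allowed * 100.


T_allowed = 8 / 2^((92.8 - 90)/5) = 5.42642 hr
Dose = 4.4 / 5.42642 * 100 = 81.085 %


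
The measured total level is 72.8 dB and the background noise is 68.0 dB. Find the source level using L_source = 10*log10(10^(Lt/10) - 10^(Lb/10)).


10^(72.8/10) = 1.90546e+07
10^(68.0/10) = 6.30957e+06
Difference = 1.90546e+07 - 6.30957e+06 = 1.2745e+07
L_source = 10*log10(1.2745e+07) = 71.053 dB


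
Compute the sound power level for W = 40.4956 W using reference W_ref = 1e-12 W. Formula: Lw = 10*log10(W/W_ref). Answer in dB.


W / W_ref = 40.4956 / 1e-12 = 4.04956e+13
Lw = 10 * log10(4.04956e+13) = 136.07 dB


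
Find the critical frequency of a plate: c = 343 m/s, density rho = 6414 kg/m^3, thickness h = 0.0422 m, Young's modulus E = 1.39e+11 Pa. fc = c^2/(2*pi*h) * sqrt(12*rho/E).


12*rho/E = 12*6414/1.39e+11 = 5.53727e-07
sqrt(12*rho/E) = sqrt(5.53727e-07) = 0.000744128
c^2/(2*pi*h) = 343^2/(2*pi*0.0422) = 443707
fc = 443707 * 0.000744128 = 330.17 Hz


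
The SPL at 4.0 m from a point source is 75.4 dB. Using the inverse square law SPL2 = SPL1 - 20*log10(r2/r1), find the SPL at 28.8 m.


r2/r1 = 28.8/4.0 = 7.2
Correction = 20*log10(7.2) = 17.1466 dB
SPL2 = 75.4 - 17.1466 = 58.253 dB


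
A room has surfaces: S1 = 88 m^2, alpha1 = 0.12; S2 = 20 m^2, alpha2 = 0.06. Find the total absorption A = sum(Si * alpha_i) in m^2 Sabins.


88 * 0.12 = 10.56
20 * 0.06 = 1.2
A_total = 10.56 + 1.2 = 11.76 m^2


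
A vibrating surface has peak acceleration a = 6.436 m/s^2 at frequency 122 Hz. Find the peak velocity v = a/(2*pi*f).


omega = 2*pi*f = 2*pi*122 = 766.549 rad/s
v = a / omega = 6.436 / 766.549 = 0.0083961 m/s


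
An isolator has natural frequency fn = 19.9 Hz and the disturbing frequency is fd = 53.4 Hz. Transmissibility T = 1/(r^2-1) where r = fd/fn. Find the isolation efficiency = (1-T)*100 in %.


r = 53.4 / 19.9 = 2.68342
r^2 - 1 = 2.68342^2 - 1 = 6.20074
T = 1/6.20074 = 0.161271
Efficiency = (1 - 0.161271)*100 = 83.873 %


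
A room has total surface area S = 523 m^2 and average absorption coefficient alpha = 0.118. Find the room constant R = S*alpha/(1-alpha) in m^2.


R = 523 * 0.118 / (1 - 0.118) = 69.971 m^2


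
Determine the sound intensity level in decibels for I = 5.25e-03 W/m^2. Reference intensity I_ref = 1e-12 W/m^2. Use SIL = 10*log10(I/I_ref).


I / I_ref = 5.25e-03 / 1e-12 = 5.25e+09
SIL = 10 * log10(5.25e+09) = 97.202 dB


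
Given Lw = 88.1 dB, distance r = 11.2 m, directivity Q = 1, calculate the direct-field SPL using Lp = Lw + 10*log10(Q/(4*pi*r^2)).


4*pi*r^2 = 4*pi*11.2^2 = 1576.33 m^2
Q / (4*pi*r^2) = 1 / 1576.33 = 0.000634385
Lp = 88.1 + 10*log10(0.000634385) = 56.124 dB


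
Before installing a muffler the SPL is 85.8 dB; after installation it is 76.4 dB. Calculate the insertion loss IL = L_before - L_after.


Insertion loss = SPL without muffler - SPL with muffler
IL = 85.8 - 76.4 = 9.4 dB


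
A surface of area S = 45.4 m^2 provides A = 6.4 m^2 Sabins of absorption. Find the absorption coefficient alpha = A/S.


Absorption coefficient = absorbed power / incident power
alpha = A / S = 6.4 / 45.4 = 0.14097


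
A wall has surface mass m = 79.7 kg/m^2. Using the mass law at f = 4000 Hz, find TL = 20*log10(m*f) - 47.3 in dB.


m * f = 79.7 * 4000 = 318800
20*log10(318800) = 110.07 dB
TL = 110.07 - 47.3 = 62.77 dB


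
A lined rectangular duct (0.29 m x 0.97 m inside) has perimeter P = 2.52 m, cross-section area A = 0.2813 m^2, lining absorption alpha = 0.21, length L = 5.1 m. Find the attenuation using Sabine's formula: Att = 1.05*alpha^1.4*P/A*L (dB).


alpha^1.4 = 0.21^1.4 = 0.112488
Attenuation rate = 1.05 * alpha^1.4 * P / A
= 1.05 * 0.112488 * 2.52 / 0.2813 = 1.0581 dB/m
Total Att = 1.0581 * 5.1 = 5.3963 dB


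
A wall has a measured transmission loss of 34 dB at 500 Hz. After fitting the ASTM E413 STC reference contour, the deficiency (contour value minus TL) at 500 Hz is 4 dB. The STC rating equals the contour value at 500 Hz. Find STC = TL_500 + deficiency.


By ASTM E413, STC = value of the fitted reference contour at 500 Hz.
Contour value at 500 Hz = TL_500 + deficiency = 34 + 4 = 38
STC = 38


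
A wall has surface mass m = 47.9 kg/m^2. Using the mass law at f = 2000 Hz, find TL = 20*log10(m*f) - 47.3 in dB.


m * f = 47.9 * 2000 = 95800
20*log10(95800) = 99.6273 dB
TL = 99.6273 - 47.3 = 52.327 dB


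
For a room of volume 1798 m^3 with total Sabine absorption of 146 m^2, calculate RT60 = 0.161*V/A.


RT60 = 0.161 * 1798 / 146 = 1.9827 s


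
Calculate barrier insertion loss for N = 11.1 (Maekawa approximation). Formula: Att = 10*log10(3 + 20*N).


3 + 20*N = 3 + 20*11.1 = 225
Att = 10*log10(225) = 23.522 dB


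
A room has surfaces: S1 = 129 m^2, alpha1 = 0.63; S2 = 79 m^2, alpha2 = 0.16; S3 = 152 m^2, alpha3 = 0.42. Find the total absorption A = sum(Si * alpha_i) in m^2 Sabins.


129 * 0.63 = 81.27
79 * 0.16 = 12.64
152 * 0.42 = 63.84
A_total = 81.27 + 12.64 + 63.84 = 157.75 m^2


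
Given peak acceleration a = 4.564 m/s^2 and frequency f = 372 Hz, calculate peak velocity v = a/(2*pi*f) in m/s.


omega = 2*pi*f = 2*pi*372 = 2337.34 rad/s
v = a / omega = 4.564 / 2337.34 = 0.0019526 m/s


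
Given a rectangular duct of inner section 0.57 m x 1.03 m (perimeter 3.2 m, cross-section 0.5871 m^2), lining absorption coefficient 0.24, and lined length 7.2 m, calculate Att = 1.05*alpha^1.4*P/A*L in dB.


alpha^1.4 = 0.24^1.4 = 0.135611
Attenuation rate = 1.05 * alpha^1.4 * P / A
= 1.05 * 0.135611 * 3.2 / 0.5871 = 0.776108 dB/m
Total Att = 0.776108 * 7.2 = 5.588 dB


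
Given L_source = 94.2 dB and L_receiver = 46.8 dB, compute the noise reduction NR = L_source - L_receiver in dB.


NR = L_source - L_receiver (difference between source and receiving room levels)
NR = 94.2 - 46.8 = 47.4 dB


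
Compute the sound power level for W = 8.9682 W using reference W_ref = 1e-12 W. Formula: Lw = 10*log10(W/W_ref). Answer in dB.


W / W_ref = 8.9682 / 1e-12 = 8.9682e+12
Lw = 10 * log10(8.9682e+12) = 129.53 dB


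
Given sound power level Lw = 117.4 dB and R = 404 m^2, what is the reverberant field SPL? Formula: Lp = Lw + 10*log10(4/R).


4/R = 4/404 = 0.00990099
Lp = 117.4 + 10*log10(0.00990099) = 97.357 dB


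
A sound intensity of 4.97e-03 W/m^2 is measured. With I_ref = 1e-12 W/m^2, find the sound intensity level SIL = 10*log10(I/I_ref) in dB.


I / I_ref = 4.97e-03 / 1e-12 = 4.97e+09
SIL = 10 * log10(4.97e+09) = 96.964 dB


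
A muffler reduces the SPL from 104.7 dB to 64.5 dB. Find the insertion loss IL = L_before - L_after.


Insertion loss = SPL without muffler - SPL with muffler
IL = 104.7 - 64.5 = 40.2 dB


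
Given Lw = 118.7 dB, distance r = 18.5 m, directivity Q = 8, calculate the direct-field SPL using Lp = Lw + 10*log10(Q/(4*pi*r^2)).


4*pi*r^2 = 4*pi*18.5^2 = 4300.84 m^2
Q / (4*pi*r^2) = 8 / 4300.84 = 0.0018601
Lp = 118.7 + 10*log10(0.0018601) = 91.395 dB


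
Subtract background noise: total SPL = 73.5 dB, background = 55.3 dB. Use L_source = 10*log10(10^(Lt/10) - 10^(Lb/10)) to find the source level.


10^(73.5/10) = 2.23872e+07
10^(55.3/10) = 338844
Difference = 2.23872e+07 - 338844 = 2.20484e+07
L_source = 10*log10(2.20484e+07) = 73.434 dB


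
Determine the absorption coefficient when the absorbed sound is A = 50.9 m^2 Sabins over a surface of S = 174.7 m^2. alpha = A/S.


Absorption coefficient = absorbed power / incident power
alpha = A / S = 50.9 / 174.7 = 0.29136


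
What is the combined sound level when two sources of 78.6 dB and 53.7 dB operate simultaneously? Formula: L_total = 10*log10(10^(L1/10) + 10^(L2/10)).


10^(78.6/10) = 7.24436e+07
10^(53.7/10) = 234423
Sum = 7.24436e+07 + 234423 = 7.2678e+07
L_total = 10*log10(7.2678e+07) = 78.614 dB


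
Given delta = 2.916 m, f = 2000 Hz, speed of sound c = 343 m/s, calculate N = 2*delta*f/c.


N = 2*delta*f/c = 2*delta/lambda, where lambda = c/f
lambda = 343 / 2000 = 0.1715 m
N = 2 * 2.916 / 0.1715 = 34.006


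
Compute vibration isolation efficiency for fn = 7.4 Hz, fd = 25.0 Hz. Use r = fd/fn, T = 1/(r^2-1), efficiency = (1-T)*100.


r = 25.0 / 7.4 = 3.37838
r^2 - 1 = 3.37838^2 - 1 = 10.4135
T = 1/10.4135 = 0.0960292
Efficiency = (1 - 0.0960292)*100 = 90.397 %


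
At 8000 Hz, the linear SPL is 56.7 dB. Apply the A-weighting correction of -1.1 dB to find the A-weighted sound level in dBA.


A-weighting table: 8000 Hz -> -1.1 dB correction
SPL_A = SPL + correction = 56.7 + (-1.1) = 55.6 dBA


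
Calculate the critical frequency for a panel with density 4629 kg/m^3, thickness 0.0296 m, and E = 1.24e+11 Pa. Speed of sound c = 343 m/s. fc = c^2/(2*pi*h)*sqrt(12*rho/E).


12*rho/E = 12*4629/1.24e+11 = 4.47968e-07
sqrt(12*rho/E) = sqrt(4.47968e-07) = 0.000669304
c^2/(2*pi*h) = 343^2/(2*pi*0.0296) = 632582
fc = 632582 * 0.000669304 = 423.39 Hz


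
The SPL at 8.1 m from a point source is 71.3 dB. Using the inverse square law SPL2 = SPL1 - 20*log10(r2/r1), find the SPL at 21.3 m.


r2/r1 = 21.3/8.1 = 2.62963
Correction = 20*log10(2.62963) = 8.39789 dB
SPL2 = 71.3 - 8.39789 = 62.902 dB


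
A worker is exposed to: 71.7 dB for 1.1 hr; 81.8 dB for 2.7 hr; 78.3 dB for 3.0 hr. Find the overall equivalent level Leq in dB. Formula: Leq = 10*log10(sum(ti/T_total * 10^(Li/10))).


T_total = 1.1 + 2.7 + 3.0 = 6.8 hr
(1.1/6.8) * 10^(71.7/10) = 2.39268e+06
(2.7/6.8) * 10^(81.8/10) = 6.00973e+07
(3.0/6.8) * 10^(78.3/10) = 2.98272e+07
Sum = 2.39268e+06 + 6.00973e+07 + 2.98272e+07 = 9.23172e+07
Leq = 10*log10(9.23172e+07) = 79.653 dB


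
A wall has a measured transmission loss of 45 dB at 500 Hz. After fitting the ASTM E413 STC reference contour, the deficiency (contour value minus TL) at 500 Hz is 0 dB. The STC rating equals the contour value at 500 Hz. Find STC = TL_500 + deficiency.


By ASTM E413, STC = value of the fitted reference contour at 500 Hz.
Contour value at 500 Hz = TL_500 + deficiency = 45 + 0 = 45
STC = 45


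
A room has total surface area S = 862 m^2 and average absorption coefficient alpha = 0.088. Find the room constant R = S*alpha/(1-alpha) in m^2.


R = 862 * 0.088 / (1 - 0.088) = 83.175 m^2


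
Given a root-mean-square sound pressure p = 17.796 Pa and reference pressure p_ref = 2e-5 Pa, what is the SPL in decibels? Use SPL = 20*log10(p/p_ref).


p / p_ref = 17.796 / 2e-5 = 889800
SPL = 20 * log10(889800) = 118.99 dB


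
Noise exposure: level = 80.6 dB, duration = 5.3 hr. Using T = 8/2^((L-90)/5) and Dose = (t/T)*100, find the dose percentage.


T_allowed = 8 / 2^((80.6 - 90)/5) = 29.446 hr
Dose = 5.3 / 29.446 * 100 = 17.999 %


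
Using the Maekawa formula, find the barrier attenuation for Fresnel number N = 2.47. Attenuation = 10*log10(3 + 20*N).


3 + 20*N = 3 + 20*2.47 = 52.4
Att = 10*log10(52.4) = 17.193 dB


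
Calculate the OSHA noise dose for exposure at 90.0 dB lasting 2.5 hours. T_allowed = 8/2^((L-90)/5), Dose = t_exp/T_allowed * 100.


T_allowed = 8 / 2^((90.0 - 90)/5) = 8 hr
Dose = 2.5 / 8 * 100 = 31.25 %
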